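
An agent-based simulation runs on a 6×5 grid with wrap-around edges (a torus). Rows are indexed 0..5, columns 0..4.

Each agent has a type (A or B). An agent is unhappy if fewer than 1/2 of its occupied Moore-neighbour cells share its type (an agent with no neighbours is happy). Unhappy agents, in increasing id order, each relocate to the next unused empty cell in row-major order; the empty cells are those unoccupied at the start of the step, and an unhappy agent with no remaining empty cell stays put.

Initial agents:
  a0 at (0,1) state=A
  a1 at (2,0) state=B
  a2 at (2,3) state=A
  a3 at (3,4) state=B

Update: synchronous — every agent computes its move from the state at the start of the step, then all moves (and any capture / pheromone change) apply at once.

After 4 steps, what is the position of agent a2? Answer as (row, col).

t=1: a0@(0,1):A a1@(2,0):B a2@(0,0):A a3@(3,4):B
t=2: (unchanged — steady state)

(0, 0)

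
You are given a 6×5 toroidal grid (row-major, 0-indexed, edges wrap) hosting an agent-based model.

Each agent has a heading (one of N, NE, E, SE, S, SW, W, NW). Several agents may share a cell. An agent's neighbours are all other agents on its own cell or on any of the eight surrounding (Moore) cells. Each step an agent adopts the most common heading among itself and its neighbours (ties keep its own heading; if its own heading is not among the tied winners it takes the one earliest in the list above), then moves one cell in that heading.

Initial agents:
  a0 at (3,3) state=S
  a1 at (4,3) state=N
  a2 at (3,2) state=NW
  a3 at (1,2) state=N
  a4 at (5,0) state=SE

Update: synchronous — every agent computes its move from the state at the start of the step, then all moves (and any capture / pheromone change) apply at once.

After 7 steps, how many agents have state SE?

t=1: a0@(4,3):S a1@(3,3):N a2@(2,1):NW a3@(0,2):N a4@(0,1):SE
t=2: a0@(5,3):S a1@(2,3):N a2@(1,0):NW a3@(5,2):N a4@(1,2):SE
t=3: a0@(0,3):S a1@(1,3):N a2@(0,4):NW a3@(4,2):N a4@(2,3):SE
t=4: a0@(1,3):S a1@(0,3):N a2@(5,3):NW a3@(3,2):N a4@(3,4):SE
t=5: a0@(2,3):S a1@(5,3):N a2@(4,2):NW a3@(2,2):N a4@(4,0):SE
t=6: a0@(3,3):S a1@(4,3):N a2@(3,1):NW a3@(1,2):N a4@(5,1):SE
t=7: a0@(4,3):S a1@(3,3):N a2@(2,0):NW a3@(0,2):N a4@(0,2):SE

1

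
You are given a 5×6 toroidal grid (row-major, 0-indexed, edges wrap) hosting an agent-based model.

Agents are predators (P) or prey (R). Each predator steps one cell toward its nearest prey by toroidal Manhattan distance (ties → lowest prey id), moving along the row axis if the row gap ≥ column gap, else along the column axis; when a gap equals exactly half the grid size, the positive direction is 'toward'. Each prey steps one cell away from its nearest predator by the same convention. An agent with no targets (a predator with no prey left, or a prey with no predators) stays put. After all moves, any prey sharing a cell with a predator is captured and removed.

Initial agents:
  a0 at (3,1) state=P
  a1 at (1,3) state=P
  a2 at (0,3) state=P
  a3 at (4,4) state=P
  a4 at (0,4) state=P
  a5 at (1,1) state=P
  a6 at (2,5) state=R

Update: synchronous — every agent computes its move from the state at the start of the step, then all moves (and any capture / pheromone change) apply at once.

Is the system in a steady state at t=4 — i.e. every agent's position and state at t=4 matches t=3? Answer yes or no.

t=1: a0@(3,0):P a1@(1,4):P a2@(1,3):P a3@(3,4):P a4@(1,4):P a5@(1,0):P a6@(2,4):R
t=2: a0@(3,5):P a1@(2,4):P a2@(2,3):P a3@(2,4):P a4@(2,4):P a5@(1,5):P a6@(3,4):R
t=3: a0@(3,4):P a1@(3,4):P a2@(3,3):P a3@(3,4):P a4@(3,4):P a5@(2,5):P
t=4: (unchanged — steady state)

yes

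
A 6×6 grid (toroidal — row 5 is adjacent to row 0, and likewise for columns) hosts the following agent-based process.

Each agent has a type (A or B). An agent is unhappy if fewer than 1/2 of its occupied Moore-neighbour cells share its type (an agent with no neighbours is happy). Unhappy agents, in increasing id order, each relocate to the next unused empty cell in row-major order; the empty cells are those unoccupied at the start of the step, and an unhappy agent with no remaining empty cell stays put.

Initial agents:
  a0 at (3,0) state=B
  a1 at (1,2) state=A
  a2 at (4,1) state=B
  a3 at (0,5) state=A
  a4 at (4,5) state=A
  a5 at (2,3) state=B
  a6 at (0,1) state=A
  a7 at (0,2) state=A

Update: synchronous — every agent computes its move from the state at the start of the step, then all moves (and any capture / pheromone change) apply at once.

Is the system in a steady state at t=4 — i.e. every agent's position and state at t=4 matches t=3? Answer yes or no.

no

t=1: a0@(3,0):B a1@(1,2):A a2@(4,1):B a3@(0,5):A a4@(0,0):A a5@(0,3):B a6@(0,1):A a7@(0,2):A
t=2: a0@(3,0):B a1@(1,2):A a2@(4,1):B a3@(0,5):A a4@(0,0):A a5@(0,4):B a6@(0,1):A a7@(0,2):A
t=3: a0@(3,0):B a1@(1,2):A a2@(4,1):B a3@(0,5):A a4@(0,0):A a5@(0,3):B a6@(0,1):A a7@(0,2):A
t=4: a0@(3,0):B a1@(1,2):A a2@(4,1):B a3@(0,5):A a4@(0,0):A a5@(0,4):B a6@(0,1):A a7@(0,2):A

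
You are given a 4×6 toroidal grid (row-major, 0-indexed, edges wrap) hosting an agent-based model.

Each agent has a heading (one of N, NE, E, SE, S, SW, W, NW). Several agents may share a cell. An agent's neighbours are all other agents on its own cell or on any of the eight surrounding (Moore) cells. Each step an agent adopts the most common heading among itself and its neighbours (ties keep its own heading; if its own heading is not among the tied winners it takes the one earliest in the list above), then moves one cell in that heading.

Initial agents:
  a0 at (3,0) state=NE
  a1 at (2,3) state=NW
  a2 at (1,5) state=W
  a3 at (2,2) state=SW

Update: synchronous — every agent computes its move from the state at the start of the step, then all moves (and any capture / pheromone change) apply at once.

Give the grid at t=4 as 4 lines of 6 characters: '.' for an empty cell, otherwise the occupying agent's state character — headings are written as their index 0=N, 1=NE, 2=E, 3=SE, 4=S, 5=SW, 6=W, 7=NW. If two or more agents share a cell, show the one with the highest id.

......
.6....
....57
....1.

t=1: a0@(2,1):NE a1@(1,2):NW a2@(1,4):W a3@(3,1):SW
t=2: a0@(1,2):NE a1@(0,1):NW a2@(1,3):W a3@(0,0):SW
t=3: a0@(0,3):NE a1@(3,0):NW a2@(1,2):W a3@(1,5):SW
t=4: a0@(3,4):NE a1@(2,5):NW a2@(1,1):W a3@(2,4):SW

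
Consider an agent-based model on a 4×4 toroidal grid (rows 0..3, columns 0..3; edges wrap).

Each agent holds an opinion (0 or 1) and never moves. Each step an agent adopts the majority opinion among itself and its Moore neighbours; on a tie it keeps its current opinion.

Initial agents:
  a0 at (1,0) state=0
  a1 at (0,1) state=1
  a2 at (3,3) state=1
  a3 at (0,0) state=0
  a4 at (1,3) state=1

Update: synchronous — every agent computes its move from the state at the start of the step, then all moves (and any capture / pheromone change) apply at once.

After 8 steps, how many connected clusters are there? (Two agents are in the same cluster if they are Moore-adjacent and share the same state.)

2

t=1: a0@(1,0):0 a1@(0,1):0 a2@(3,3):1 a3@(0,0):1 a4@(1,3):0
t=2: a0@(1,0):0 a1@(0,1):0 a2@(3,3):1 a3@(0,0):0 a4@(1,3):0
t=3: (unchanged — steady state)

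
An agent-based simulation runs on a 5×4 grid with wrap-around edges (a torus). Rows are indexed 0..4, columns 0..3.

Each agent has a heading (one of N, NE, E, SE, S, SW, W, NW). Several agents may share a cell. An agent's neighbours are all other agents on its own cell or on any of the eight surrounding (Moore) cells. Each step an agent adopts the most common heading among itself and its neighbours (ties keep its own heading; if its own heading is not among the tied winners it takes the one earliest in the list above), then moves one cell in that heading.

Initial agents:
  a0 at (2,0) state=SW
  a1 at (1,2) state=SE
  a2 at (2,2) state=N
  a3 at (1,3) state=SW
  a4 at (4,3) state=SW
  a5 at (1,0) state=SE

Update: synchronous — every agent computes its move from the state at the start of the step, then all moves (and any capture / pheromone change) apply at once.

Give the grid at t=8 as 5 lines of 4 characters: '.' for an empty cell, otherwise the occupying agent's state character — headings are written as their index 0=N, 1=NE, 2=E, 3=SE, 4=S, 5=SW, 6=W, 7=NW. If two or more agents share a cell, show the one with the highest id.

5...
....
...5
...5
5..5

t=1: a0@(3,3):SW a1@(2,3):SE a2@(1,2):N a3@(2,2):SW a4@(0,2):SW a5@(2,3):SW
t=2: a0@(4,2):SW a1@(3,2):SW a2@(2,1):SW a3@(3,1):SW a4@(1,1):SW a5@(3,2):SW
t=3: a0@(0,1):SW a1@(4,1):SW a2@(3,0):SW a3@(4,0):SW a4@(2,0):SW a5@(4,1):SW
t=4: a0@(1,0):SW a1@(0,0):SW a2@(4,3):SW a3@(0,3):SW a4@(3,3):SW a5@(0,0):SW
t=5: a0@(2,3):SW a1@(1,3):SW a2@(0,2):SW a3@(1,2):SW a4@(4,2):SW a5@(1,3):SW
t=6: a0@(3,2):SW a1@(2,2):SW a2@(1,1):SW a3@(2,1):SW a4@(0,1):SW a5@(2,2):SW
t=7: a0@(4,1):SW a1@(3,1):SW a2@(2,0):SW a3@(3,0):SW a4@(1,0):SW a5@(3,1):SW
t=8: a0@(0,0):SW a1@(4,0):SW a2@(3,3):SW a3@(4,3):SW a4@(2,3):SW a5@(4,0):SW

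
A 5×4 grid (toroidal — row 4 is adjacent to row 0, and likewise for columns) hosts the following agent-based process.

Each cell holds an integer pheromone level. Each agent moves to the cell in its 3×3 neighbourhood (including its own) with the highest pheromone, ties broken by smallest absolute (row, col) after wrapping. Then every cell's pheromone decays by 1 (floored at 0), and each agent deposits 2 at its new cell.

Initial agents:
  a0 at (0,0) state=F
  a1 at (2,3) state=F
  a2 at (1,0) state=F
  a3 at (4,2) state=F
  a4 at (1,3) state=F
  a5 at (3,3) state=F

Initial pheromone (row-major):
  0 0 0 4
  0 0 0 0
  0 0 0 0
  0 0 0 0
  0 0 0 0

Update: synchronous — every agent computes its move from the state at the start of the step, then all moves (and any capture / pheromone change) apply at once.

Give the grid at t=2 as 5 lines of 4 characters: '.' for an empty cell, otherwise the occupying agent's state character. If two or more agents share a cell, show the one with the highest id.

t=1: a0@(0,3) a1@(1,0) a2@(0,3) a3@(0,3) a4@(0,3) a5@(2,0) | pheromone: 0 0 0 11 / 2 0 0 0 / 2 0 0 0 / 0 0 0 0 / 0 0 0 0
t=2: a0@(0,3) a1@(0,3) a2@(0,3) a3@(0,3) a4@(0,3) a5@(1,0) | pheromone: 0 0 0 20 / 3 0 0 0 / 1 0 0 0 / 0 0 0 0 / 0 0 0 0

...F
F...
....
....
....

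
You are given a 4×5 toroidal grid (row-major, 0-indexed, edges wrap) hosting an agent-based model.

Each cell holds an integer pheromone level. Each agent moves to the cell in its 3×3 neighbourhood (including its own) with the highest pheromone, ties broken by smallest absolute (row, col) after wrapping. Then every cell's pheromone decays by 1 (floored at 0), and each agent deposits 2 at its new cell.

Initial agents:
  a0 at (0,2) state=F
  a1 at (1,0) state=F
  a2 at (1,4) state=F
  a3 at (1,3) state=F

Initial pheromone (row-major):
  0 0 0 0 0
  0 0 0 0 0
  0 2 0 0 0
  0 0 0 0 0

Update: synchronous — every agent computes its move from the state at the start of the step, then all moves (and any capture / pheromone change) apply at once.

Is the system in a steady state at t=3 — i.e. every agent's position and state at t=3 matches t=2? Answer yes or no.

t=1: a0@(0,1) a1@(2,1) a2@(0,0) a3@(0,2) | pheromone: 2 2 2 0 0 / 0 0 0 0 0 / 0 3 0 0 0 / 0 0 0 0 0
t=2: a0@(0,0) a1@(2,1) a2@(0,0) a3@(0,1) | pheromone: 5 3 1 0 0 / 0 0 0 0 0 / 0 4 0 0 0 / 0 0 0 0 0
t=3: a0@(0,0) a1@(2,1) a2@(0,0) a3@(0,0) | pheromone: 10 2 0 0 0 / 0 0 0 0 0 / 0 5 0 0 0 / 0 0 0 0 0

no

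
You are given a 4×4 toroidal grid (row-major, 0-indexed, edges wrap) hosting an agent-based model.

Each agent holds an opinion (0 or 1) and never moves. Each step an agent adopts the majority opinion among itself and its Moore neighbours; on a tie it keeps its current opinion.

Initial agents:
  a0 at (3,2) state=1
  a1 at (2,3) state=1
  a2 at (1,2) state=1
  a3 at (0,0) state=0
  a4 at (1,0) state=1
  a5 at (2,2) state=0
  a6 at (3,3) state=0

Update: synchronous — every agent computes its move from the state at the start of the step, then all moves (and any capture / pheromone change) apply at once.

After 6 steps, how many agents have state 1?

7

t=1: a0@(3,2):1 a1@(2,3):1 a2@(1,2):1 a3@(0,0):0 a4@(1,0):1 a5@(2,2):1 a6@(3,3):0
t=2: a0@(3,2):1 a1@(2,3):1 a2@(1,2):1 a3@(0,0):0 a4@(1,0):1 a5@(2,2):1 a6@(3,3):1
t=3: a0@(3,2):1 a1@(2,3):1 a2@(1,2):1 a3@(0,0):1 a4@(1,0):1 a5@(2,2):1 a6@(3,3):1
t=4: (unchanged — steady state)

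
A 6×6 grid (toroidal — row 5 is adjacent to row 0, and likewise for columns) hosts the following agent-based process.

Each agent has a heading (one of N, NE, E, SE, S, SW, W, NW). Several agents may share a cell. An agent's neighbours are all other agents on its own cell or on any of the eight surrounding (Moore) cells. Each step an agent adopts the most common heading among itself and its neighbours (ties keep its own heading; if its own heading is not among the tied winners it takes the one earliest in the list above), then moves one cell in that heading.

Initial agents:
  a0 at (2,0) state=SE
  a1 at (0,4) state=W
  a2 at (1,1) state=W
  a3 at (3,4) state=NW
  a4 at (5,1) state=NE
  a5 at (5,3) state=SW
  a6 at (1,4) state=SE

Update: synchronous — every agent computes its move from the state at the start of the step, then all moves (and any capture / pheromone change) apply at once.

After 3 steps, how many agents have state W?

t=1: a0@(3,1):SE a1@(0,3):W a2@(1,0):W a3@(2,3):NW a4@(4,2):NE a5@(0,2):SW a6@(2,5):SE
t=2: a0@(4,2):SE a1@(0,2):W a2@(1,5):W a3@(1,2):NW a4@(3,3):NE a5@(1,1):SW a6@(3,0):SE
t=3: a0@(5,3):SE a1@(0,1):W a2@(1,4):W a3@(0,1):NW a4@(2,4):NE a5@(2,0):SW a6@(4,1):SE

2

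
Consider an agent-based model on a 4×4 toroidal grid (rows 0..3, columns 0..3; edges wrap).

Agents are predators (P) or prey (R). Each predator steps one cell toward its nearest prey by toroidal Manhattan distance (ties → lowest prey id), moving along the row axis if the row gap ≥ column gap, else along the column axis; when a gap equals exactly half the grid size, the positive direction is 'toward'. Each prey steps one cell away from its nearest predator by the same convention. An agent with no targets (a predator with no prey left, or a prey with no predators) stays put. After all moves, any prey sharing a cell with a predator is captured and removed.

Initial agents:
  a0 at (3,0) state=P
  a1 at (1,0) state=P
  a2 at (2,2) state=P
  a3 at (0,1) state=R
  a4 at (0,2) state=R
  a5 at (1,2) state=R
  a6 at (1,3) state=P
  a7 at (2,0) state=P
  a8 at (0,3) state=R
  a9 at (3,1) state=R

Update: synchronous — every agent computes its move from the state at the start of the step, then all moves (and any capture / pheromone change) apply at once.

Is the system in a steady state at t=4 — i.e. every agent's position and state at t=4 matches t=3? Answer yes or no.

yes

t=1: a0@(3,1):P a1@(0,0):P a2@(1,2):P a3@(1,1):R a4@(3,2):R a5@(0,2):R a6@(1,2):P a7@(3,0):P a8@(3,3):R a9@(3,2):R
t=2: a0@(3,2):P a1@(1,0):P a2@(1,1):P a6@(1,1):P a7@(3,3):P
t=3: (unchanged — steady state)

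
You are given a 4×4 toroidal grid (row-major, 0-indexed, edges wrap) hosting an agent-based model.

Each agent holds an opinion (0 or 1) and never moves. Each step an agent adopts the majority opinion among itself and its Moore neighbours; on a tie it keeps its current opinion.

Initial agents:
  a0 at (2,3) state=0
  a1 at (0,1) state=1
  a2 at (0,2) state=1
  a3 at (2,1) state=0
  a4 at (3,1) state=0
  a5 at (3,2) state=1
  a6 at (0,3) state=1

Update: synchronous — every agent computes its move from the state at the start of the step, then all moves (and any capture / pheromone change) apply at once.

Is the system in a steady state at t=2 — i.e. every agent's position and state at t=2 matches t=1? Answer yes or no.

no

t=1: a0@(2,3):0 a1@(0,1):1 a2@(0,2):1 a3@(2,1):0 a4@(3,1):1 a5@(3,2):1 a6@(0,3):1
t=2: a0@(2,3):0 a1@(0,1):1 a2@(0,2):1 a3@(2,1):1 a4@(3,1):1 a5@(3,2):1 a6@(0,3):1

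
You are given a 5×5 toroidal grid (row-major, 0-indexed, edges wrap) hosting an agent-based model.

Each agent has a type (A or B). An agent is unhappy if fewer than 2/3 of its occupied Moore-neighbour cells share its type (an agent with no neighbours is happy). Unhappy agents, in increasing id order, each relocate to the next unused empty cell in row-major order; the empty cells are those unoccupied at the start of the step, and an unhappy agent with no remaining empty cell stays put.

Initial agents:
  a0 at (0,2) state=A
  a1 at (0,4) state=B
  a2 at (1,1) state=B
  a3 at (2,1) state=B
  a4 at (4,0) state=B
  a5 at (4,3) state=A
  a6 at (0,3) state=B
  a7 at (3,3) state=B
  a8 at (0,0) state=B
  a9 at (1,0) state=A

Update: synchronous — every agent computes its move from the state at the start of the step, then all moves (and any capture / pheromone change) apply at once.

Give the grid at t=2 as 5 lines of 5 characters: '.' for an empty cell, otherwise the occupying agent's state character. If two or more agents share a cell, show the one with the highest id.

B.ABB
AABB.
..BB.
.....
.....

t=1: a0@(0,1):A a1@(1,2):B a2@(1,3):B a3@(1,4):B a4@(4,0):B a5@(2,0):A a6@(2,2):B a7@(2,3):B a8@(0,0):B a9@(2,4):A
t=2: a0@(0,2):A a1@(1,2):B a2@(1,3):B a3@(0,3):B a4@(0,4):B a5@(1,0):A a6@(2,2):B a7@(2,3):B a8@(0,0):B a9@(1,1):A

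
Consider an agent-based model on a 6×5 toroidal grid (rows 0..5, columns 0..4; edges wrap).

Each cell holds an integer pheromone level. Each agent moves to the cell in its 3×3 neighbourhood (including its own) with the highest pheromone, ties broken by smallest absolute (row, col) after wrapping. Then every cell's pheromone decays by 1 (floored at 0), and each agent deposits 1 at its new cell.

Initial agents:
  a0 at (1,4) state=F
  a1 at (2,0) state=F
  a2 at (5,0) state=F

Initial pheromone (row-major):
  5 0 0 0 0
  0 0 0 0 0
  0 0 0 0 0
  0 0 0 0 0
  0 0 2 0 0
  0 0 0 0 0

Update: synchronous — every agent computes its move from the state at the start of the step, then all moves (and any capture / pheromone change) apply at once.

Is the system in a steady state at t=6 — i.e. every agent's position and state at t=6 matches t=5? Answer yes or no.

yes

t=1: a0@(0,0) a1@(1,0) a2@(0,0) | pheromone: 6 0 0 0 0 / 1 0 0 0 0 / 0 0 0 0 0 / 0 0 0 0 0 / 0 0 1 0 0 / 0 0 0 0 0
t=2: a0@(0,0) a1@(0,0) a2@(0,0) | pheromone: 8 0 0 0 0 / 0 0 0 0 0 / 0 0 0 0 0 / 0 0 0 0 0 / 0 0 0 0 0 / 0 0 0 0 0
t=3: a0@(0,0) a1@(0,0) a2@(0,0) | pheromone: 10 0 0 0 0 / 0 0 0 0 0 / 0 0 0 0 0 / 0 0 0 0 0 / 0 0 0 0 0 / 0 0 0 0 0
t=4: a0@(0,0) a1@(0,0) a2@(0,0) | pheromone: 12 0 0 0 0 / 0 0 0 0 0 / 0 0 0 0 0 / 0 0 0 0 0 / 0 0 0 0 0 / 0 0 0 0 0
t=5: a0@(0,0) a1@(0,0) a2@(0,0) | pheromone: 14 0 0 0 0 / 0 0 0 0 0 / 0 0 0 0 0 / 0 0 0 0 0 / 0 0 0 0 0 / 0 0 0 0 0
t=6: a0@(0,0) a1@(0,0) a2@(0,0) | pheromone: 16 0 0 0 0 / 0 0 0 0 0 / 0 0 0 0 0 / 0 0 0 0 0 / 0 0 0 0 0 / 0 0 0 0 0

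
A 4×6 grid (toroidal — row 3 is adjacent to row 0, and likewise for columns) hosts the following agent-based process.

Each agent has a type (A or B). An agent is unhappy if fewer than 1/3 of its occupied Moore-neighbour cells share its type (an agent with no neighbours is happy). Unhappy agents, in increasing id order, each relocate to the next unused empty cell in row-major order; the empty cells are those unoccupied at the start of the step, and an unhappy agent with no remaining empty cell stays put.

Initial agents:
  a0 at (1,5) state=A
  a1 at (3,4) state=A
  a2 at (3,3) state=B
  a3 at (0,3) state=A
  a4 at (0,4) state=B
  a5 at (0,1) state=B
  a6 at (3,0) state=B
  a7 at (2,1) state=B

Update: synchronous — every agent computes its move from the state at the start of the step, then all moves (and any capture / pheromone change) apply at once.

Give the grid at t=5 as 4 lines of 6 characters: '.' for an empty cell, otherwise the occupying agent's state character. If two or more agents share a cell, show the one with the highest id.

t=1: a0@(0,0):A a1@(3,4):A a2@(3,3):B a3@(0,3):A a4@(0,2):B a5@(0,1):B a6@(3,0):B a7@(2,1):B
t=2: a0@(0,4):A a1@(3,4):A a2@(3,3):B a3@(0,3):A a4@(0,2):B a5@(0,1):B a6@(3,0):B a7@(2,1):B
t=3: a0@(0,4):A a1@(3,4):A a2@(0,0):B a3@(0,3):A a4@(0,2):B a5@(0,1):B a6@(3,0):B a7@(2,1):B
t=4: (unchanged — steady state)

BBBAA.
......
.B....
B...A.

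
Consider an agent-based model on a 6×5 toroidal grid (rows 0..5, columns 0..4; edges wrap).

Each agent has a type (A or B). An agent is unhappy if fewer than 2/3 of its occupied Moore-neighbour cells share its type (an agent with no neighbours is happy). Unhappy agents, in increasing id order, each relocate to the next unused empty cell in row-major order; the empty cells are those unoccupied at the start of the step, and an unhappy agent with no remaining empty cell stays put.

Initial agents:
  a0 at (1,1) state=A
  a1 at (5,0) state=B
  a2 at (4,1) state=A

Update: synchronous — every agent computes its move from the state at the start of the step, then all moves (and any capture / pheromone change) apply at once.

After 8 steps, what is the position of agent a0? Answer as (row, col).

t=1: a0@(1,1):A a1@(0,0):B a2@(0,1):A
t=2: a0@(0,2):A a1@(0,3):B a2@(0,4):A
t=3: a0@(0,0):A a1@(0,1):B a2@(1,0):A
t=4: a0@(0,2):A a1@(0,3):B a2@(0,4):A
t=5: a0@(0,0):A a1@(0,1):B a2@(1,0):A
t=6: a0@(0,2):A a1@(0,3):B a2@(0,4):A
t=7: a0@(0,0):A a1@(0,1):B a2@(1,0):A
t=8: a0@(0,2):A a1@(0,3):B a2@(0,4):A

(0, 2)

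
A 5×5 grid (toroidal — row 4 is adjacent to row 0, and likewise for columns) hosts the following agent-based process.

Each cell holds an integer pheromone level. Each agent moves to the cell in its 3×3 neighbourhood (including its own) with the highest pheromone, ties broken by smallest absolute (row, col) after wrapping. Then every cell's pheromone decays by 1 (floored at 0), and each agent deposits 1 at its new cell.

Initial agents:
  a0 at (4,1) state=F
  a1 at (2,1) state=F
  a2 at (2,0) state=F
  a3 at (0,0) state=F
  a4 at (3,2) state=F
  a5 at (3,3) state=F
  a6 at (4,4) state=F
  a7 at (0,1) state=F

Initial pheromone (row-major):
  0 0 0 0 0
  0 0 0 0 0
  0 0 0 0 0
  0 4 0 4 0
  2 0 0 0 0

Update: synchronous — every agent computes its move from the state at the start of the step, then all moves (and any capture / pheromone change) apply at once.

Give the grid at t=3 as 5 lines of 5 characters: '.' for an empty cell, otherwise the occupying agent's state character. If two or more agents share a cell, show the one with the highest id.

t=1: a0@(3,1) a1@(3,1) a2@(3,1) a3@(4,0) a4@(3,1) a5@(3,3) a6@(3,3) a7@(4,0) | pheromone: 0 0 0 0 0 / 0 0 0 0 0 / 0 0 0 0 0 / 0 7 0 5 0 / 3 0 0 0 0
t=2: a0@(3,1) a1@(3,1) a2@(3,1) a3@(3,1) a4@(3,1) a5@(3,3) a6@(3,3) a7@(3,1) | pheromone: 0 0 0 0 0 / 0 0 0 0 0 / 0 0 0 0 0 / 0 12 0 6 0 / 2 0 0 0 0
t=3: a0@(3,1) a1@(3,1) a2@(3,1) a3@(3,1) a4@(3,1) a5@(3,3) a6@(3,3) a7@(3,1) | pheromone: 0 0 0 0 0 / 0 0 0 0 0 / 0 0 0 0 0 / 0 17 0 7 0 / 1 0 0 0 0

.....
.....
.....
.F.F.
.....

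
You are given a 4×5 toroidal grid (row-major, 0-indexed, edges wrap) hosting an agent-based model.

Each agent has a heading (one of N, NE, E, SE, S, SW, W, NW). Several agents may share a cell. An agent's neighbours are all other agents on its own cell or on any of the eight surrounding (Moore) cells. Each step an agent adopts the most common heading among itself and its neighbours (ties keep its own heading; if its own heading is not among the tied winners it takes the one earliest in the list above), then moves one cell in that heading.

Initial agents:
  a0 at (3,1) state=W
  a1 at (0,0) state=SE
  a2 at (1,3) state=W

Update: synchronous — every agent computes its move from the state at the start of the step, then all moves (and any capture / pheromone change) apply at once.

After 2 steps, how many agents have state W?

2

t=1: a0@(3,0):W a1@(1,1):SE a2@(1,2):W
t=2: a0@(3,4):W a1@(2,2):SE a2@(1,1):W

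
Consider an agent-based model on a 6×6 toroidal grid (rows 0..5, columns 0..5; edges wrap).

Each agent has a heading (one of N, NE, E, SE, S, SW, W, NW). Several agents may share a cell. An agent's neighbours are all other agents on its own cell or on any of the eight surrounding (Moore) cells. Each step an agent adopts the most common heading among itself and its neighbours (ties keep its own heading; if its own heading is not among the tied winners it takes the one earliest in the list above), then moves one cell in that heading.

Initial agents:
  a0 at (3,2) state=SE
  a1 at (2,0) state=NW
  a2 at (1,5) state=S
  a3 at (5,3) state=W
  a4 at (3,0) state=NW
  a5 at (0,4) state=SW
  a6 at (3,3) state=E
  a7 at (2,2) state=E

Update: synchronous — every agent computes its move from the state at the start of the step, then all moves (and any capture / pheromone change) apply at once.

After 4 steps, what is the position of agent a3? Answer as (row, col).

(5, 5)

t=1: a0@(3,3):E a1@(1,5):NW a2@(2,5):S a3@(5,2):W a4@(2,5):NW a5@(1,3):SW a6@(3,4):E a7@(2,3):E
t=2: a0@(3,4):E a1@(0,4):NW a2@(1,4):NW a3@(5,1):W a4@(1,4):NW a5@(2,2):SW a6@(3,5):E a7@(2,4):E
t=3: a0@(3,5):E a1@(5,3):NW a2@(0,3):NW a3@(5,0):W a4@(0,3):NW a5@(3,1):SW a6@(3,0):E a7@(2,5):E
t=4: a0@(3,0):E a1@(4,2):NW a2@(5,2):NW a3@(5,5):W a4@(5,2):NW a5@(4,0):SW a6@(3,1):E a7@(2,0):E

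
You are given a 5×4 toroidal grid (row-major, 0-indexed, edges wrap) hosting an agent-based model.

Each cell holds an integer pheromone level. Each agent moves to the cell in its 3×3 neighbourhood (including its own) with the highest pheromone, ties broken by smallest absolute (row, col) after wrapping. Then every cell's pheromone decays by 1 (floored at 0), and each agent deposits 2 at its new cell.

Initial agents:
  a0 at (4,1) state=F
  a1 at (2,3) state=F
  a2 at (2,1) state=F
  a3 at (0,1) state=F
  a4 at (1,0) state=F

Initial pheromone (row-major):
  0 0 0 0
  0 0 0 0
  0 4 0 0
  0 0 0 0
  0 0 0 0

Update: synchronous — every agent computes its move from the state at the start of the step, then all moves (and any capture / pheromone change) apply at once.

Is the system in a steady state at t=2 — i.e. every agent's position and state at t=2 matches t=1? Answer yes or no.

t=1: a0@(0,0) a1@(1,0) a2@(2,1) a3@(0,0) a4@(2,1) | pheromone: 4 0 0 0 / 2 0 0 0 / 0 7 0 0 / 0 0 0 0 / 0 0 0 0
t=2: a0@(0,0) a1@(2,1) a2@(2,1) a3@(0,0) a4@(2,1) | pheromone: 7 0 0 0 / 1 0 0 0 / 0 12 0 0 / 0 0 0 0 / 0 0 0 0

no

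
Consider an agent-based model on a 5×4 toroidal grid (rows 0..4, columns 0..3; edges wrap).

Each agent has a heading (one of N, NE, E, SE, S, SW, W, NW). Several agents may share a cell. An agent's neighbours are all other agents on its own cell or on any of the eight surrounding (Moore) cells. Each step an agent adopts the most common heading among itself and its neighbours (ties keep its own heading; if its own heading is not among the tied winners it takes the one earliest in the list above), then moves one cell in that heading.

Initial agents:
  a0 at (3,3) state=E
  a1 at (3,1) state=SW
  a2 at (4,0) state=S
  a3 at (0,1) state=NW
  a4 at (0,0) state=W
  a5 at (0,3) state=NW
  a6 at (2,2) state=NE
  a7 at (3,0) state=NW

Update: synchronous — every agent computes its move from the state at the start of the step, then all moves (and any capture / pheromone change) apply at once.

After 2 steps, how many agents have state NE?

1

t=1: a0@(3,0):E a1@(4,0):SW a2@(3,3):NW a3@(4,0):NW a4@(4,3):NW a5@(4,2):NW a6@(1,3):NE a7@(2,3):NW
t=2: a0@(2,3):NW a1@(3,3):NW a2@(2,2):NW a3@(3,3):NW a4@(3,2):NW a5@(3,1):NW a6@(0,0):NE a7@(1,2):NW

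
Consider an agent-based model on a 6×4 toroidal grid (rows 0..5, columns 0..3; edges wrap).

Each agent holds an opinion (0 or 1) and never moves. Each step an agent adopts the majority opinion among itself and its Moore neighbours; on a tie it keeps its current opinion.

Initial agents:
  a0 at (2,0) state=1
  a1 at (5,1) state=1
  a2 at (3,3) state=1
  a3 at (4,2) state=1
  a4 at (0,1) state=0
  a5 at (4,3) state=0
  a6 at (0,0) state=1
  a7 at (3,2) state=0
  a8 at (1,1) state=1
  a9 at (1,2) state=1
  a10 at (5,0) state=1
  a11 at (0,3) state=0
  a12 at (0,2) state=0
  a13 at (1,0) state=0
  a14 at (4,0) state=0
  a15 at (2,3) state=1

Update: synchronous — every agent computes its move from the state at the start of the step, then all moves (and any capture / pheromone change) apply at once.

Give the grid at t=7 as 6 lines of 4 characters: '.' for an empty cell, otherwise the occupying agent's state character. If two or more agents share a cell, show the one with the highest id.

1111
111.
1..1
..11
1.11
11..

t=1: a0@(2,0):1 a1@(5,1):1 a2@(3,3):1 a3@(4,2):1 a4@(0,1):1 a5@(4,3):0 a6@(0,0):1 a7@(3,2):1 a8@(1,1):1 a9@(1,2):1 a10@(5,0):0 a11@(0,3):0 a12@(0,2):0 a13@(1,0):1 a14@(4,0):1 a15@(2,3):1
t=2: a0@(2,0):1 a1@(5,1):1 a2@(3,3):1 a3@(4,2):1 a4@(0,1):1 a5@(4,3):1 a6@(0,0):1 a7@(3,2):1 a8@(1,1):1 a9@(1,2):1 a10@(5,0):1 a11@(0,3):0 a12@(0,2):1 a13@(1,0):1 a14@(4,0):1 a15@(2,3):1
t=3: a0@(2,0):1 a1@(5,1):1 a2@(3,3):1 a3@(4,2):1 a4@(0,1):1 a5@(4,3):1 a6@(0,0):1 a7@(3,2):1 a8@(1,1):1 a9@(1,2):1 a10@(5,0):1 a11@(0,3):1 a12@(0,2):1 a13@(1,0):1 a14@(4,0):1 a15@(2,3):1
t=4: (unchanged — steady state)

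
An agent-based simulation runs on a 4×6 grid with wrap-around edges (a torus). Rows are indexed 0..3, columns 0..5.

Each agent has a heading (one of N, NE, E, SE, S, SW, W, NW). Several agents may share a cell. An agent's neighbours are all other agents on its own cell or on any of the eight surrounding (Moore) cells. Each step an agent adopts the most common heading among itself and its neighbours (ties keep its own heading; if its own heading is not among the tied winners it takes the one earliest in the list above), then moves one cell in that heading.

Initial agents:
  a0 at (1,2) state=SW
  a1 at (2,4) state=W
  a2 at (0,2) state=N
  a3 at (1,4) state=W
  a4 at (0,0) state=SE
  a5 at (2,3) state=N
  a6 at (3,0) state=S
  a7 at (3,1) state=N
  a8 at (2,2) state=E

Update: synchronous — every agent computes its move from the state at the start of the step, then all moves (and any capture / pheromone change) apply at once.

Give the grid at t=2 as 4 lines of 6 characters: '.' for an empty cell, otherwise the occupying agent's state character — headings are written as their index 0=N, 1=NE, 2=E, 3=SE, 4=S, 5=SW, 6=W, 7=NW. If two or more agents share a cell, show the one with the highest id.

t=1: a0@(0,2):N a1@(2,3):W a2@(3,2):N a3@(1,3):W a4@(1,1):SE a5@(2,2):W a6@(0,0):S a7@(2,1):N a8@(1,2):N
t=2: a0@(3,2):N a1@(2,2):W a2@(2,2):N a3@(1,2):W a4@(0,1):N a5@(2,1):W a6@(1,0):S a7@(1,1):N a8@(0,2):N

.00...
406...
.60...
..0...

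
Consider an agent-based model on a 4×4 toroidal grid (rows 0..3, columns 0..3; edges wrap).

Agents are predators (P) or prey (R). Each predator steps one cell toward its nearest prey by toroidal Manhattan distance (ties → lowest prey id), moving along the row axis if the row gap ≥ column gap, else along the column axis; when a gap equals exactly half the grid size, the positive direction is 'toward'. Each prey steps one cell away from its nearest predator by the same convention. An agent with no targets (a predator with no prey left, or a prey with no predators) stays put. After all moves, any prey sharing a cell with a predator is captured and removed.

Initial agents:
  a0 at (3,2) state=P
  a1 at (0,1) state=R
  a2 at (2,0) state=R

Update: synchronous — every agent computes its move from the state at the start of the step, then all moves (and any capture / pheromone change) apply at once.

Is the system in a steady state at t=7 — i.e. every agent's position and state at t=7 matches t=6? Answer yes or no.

t=1: a0@(0,2):P a1@(1,1):R a2@(2,3):R
t=2: a0@(1,2):P a1@(2,1):R a2@(1,3):R
t=3: a0@(1,3):P a1@(3,1):R a2@(1,0):R
t=4: a0@(1,0):P a1@(2,1):R a2@(1,1):R
t=5: a0@(1,1):P a1@(3,1):R a2@(1,2):R
t=6: a0@(1,2):P a1@(2,1):R a2@(1,3):R
t=7: a0@(1,3):P a1@(3,1):R a2@(1,0):R

no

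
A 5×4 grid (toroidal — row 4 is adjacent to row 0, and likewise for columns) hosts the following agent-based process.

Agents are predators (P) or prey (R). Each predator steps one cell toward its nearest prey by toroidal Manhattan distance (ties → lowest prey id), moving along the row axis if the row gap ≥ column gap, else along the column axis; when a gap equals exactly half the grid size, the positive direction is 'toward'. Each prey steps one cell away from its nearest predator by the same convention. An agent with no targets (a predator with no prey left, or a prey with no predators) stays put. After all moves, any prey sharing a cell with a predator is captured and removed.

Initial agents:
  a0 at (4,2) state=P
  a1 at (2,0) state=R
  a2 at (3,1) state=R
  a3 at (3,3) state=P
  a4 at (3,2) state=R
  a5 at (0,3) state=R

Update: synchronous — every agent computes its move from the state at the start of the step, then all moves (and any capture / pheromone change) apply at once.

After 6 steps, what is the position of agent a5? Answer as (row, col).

(1, 3)

t=1: a0@(3,2):P a1@(1,0):R a2@(2,1):R a3@(3,2):P a4@(2,2):R a5@(1,3):R
t=2: a0@(2,2):P a1@(0,0):R a2@(1,1):R a3@(2,2):P a4@(1,2):R a5@(0,3):R
t=3: a0@(1,2):P a1@(4,0):R a2@(0,1):R a3@(1,2):P a4@(0,2):R a5@(4,3):R
t=4: a0@(0,2):P a1@(3,0):R a2@(4,1):R a3@(0,2):P a4@(4,2):R a5@(3,3):R
t=5: a0@(4,2):P a1@(2,0):R a2@(3,1):R a3@(4,2):P a4@(3,2):R a5@(2,3):R
t=6: a0@(3,2):P a1@(1,0):R a2@(2,1):R a3@(3,2):P a4@(2,2):R a5@(1,3):R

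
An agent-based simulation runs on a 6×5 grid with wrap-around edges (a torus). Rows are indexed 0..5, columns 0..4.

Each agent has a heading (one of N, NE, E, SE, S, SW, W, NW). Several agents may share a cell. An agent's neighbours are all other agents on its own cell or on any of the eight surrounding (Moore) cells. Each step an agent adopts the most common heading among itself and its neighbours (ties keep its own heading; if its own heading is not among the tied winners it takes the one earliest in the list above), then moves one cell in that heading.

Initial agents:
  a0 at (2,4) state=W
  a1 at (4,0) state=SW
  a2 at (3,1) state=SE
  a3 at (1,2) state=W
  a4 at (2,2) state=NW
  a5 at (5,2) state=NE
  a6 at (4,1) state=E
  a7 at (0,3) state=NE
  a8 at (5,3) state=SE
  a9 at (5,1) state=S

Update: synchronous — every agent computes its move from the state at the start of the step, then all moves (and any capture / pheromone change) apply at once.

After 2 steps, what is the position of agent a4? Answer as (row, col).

(0, 0)

t=1: a0@(2,3):W a1@(5,4):SW a2@(4,2):SE a3@(1,1):W a4@(1,1):NW a5@(4,3):NE a6@(4,2):E a7@(5,4):NE a8@(4,4):NE a9@(0,1):S
t=2: a0@(2,2):W a1@(4,0):NE a2@(5,3):SE a3@(1,0):W a4@(0,0):NW a5@(3,4):NE a6@(4,3):E a7@(4,0):NE a8@(3,0):NE a9@(1,1):S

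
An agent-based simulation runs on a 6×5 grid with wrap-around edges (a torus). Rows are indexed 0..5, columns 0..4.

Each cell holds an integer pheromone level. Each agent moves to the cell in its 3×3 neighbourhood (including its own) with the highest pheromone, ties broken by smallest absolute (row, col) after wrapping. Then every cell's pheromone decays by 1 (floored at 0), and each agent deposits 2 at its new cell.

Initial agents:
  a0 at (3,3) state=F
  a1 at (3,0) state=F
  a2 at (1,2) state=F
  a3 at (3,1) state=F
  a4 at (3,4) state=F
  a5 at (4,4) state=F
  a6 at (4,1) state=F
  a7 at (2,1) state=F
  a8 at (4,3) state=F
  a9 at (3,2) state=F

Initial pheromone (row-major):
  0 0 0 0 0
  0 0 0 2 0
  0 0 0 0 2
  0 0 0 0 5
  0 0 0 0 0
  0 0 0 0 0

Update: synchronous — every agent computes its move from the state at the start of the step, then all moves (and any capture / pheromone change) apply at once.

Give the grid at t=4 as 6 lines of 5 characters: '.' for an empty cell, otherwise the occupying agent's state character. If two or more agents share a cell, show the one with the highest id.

t=1: a0@(3,4) a1@(3,4) a2@(1,3) a3@(2,0) a4@(3,4) a5@(3,4) a6@(3,0) a7@(1,0) a8@(3,4) a9@(2,1) | pheromone: 0 0 0 0 0 / 2 0 0 3 0 / 2 2 0 0 1 / 2 0 0 0 14 / 0 0 0 0 0 / 0 0 0 0 0
t=2: a0@(3,4) a1@(3,4) a2@(1,3) a3@(3,4) a4@(3,4) a5@(3,4) a6@(3,4) a7@(1,0) a8@(3,4) a9@(1,0) | pheromone: 0 0 0 0 0 / 5 0 0 4 0 / 1 1 0 0 0 / 1 0 0 0 27 / 0 0 0 0 0 / 0 0 0 0 0
t=3: a0@(3,4) a1@(3,4) a2@(1,3) a3@(3,4) a4@(3,4) a5@(3,4) a6@(3,4) a7@(1,0) a8@(3,4) a9@(1,0) | pheromone: 0 0 0 0 0 / 8 0 0 5 0 / 0 0 0 0 0 / 0 0 0 0 40 / 0 0 0 0 0 / 0 0 0 0 0
t=4: a0@(3,4) a1@(3,4) a2@(1,3) a3@(3,4) a4@(3,4) a5@(3,4) a6@(3,4) a7@(1,0) a8@(3,4) a9@(1,0) | pheromone: 0 0 0 0 0 / 11 0 0 6 0 / 0 0 0 0 0 / 0 0 0 0 53 / 0 0 0 0 0 / 0 0 0 0 0

.....
F..F.
.....
....F
.....
.....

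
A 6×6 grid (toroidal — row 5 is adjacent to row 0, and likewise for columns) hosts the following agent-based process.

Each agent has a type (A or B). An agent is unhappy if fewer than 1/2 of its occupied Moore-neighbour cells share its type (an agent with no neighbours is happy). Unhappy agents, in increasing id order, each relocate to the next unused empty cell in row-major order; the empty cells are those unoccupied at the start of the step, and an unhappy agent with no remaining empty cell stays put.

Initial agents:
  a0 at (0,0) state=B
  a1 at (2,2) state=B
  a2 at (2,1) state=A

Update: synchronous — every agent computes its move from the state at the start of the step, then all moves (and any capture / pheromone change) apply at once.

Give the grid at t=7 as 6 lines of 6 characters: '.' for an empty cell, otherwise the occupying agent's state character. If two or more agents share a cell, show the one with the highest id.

t=1: a0@(0,0):B a1@(0,1):B a2@(0,2):A
t=2: a0@(0,0):B a1@(0,1):B a2@(0,3):A
t=3: (unchanged — steady state)

BB.A..
......
......
......
......
......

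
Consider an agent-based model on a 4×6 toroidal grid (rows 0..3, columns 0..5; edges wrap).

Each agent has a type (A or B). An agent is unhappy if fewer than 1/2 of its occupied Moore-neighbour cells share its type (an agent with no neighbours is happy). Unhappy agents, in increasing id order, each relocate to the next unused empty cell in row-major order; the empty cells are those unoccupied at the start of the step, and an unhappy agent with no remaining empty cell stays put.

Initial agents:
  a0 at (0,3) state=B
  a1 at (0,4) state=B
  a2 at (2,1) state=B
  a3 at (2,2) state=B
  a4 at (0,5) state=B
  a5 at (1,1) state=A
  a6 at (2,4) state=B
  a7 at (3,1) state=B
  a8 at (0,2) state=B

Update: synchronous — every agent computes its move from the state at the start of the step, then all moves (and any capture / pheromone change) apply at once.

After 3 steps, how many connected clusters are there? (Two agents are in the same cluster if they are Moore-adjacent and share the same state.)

3

t=1: a0@(0,3):B a1@(0,4):B a2@(2,1):B a3@(2,2):B a4@(0,5):B a5@(0,0):A a6@(2,4):B a7@(3,1):B a8@(0,2):B
t=2: a0@(0,3):B a1@(0,4):B a2@(2,1):B a3@(2,2):B a4@(0,5):B a5@(0,1):A a6@(2,4):B a7@(3,1):B a8@(0,2):B
t=3: a0@(0,3):B a1@(0,4):B a2@(2,1):B a3@(2,2):B a4@(0,5):B a5@(0,0):A a6@(2,4):B a7@(3,1):B a8@(0,2):B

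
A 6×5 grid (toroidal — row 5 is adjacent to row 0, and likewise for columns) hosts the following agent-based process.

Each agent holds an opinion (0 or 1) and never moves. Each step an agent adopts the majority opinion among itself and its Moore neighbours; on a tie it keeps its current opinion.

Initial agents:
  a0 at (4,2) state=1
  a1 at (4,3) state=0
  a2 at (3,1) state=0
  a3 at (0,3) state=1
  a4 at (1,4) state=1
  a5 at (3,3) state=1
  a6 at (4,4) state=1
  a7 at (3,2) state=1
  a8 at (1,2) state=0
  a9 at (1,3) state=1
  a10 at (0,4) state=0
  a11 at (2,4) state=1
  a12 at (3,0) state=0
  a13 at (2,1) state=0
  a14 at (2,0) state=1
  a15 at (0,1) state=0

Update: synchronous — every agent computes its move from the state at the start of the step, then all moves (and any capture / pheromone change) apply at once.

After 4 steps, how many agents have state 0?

t=1: a0@(4,2):1 a1@(4,3):1 a2@(3,1):0 a3@(0,3):1 a4@(1,4):1 a5@(3,3):1 a6@(4,4):1 a7@(3,2):1 a8@(1,2):0 a9@(1,3):1 a10@(0,4):1 a11@(2,4):1 a12@(3,0):0 a13@(2,1):0 a14@(2,0):1 a15@(0,1):0
t=2: (unchanged — steady state)

5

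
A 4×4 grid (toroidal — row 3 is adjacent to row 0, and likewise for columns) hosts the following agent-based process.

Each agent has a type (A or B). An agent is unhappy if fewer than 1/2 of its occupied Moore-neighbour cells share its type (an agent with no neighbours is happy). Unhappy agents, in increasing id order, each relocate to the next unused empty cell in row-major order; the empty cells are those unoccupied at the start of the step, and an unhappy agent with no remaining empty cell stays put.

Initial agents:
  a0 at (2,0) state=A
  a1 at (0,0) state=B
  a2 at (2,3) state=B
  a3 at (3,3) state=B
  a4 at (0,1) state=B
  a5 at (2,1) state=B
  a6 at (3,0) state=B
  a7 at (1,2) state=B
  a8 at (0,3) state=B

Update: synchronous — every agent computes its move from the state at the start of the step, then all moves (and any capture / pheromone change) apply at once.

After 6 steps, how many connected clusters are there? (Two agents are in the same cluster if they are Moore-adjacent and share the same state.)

t=1: a0@(0,2):A a1@(0,0):B a2@(2,3):B a3@(3,3):B a4@(0,1):B a5@(2,1):B a6@(3,0):B a7@(1,2):B a8@(0,3):B
t=2: a0@(1,0):A a1@(0,0):B a2@(2,3):B a3@(3,3):B a4@(0,1):B a5@(2,1):B a6@(3,0):B a7@(1,2):B a8@(0,3):B
t=3: a0@(0,2):A a1@(0,0):B a2@(2,3):B a3@(3,3):B a4@(0,1):B a5@(2,1):B a6@(3,0):B a7@(1,2):B a8@(0,3):B
t=4: a0@(1,0):A a1@(0,0):B a2@(2,3):B a3@(3,3):B a4@(0,1):B a5@(2,1):B a6@(3,0):B a7@(1,2):B a8@(0,3):B
t=5: a0@(0,2):A a1@(0,0):B a2@(2,3):B a3@(3,3):B a4@(0,1):B a5@(2,1):B a6@(3,0):B a7@(1,2):B a8@(0,3):B
t=6: a0@(1,0):A a1@(0,0):B a2@(2,3):B a3@(3,3):B a4@(0,1):B a5@(2,1):B a6@(3,0):B a7@(1,2):B a8@(0,3):B

2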